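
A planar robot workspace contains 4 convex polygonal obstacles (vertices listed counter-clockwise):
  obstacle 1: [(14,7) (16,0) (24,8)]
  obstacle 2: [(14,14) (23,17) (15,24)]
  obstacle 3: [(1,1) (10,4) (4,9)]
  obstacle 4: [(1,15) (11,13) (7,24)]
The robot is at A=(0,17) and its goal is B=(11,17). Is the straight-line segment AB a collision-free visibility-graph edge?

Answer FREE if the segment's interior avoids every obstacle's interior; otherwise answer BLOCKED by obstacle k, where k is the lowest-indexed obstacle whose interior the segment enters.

BLOCKED by obstacle 4

Obstacle 1 [(14,7) (16,0) (24,8)]:
  edge (14,7)–(16,0): clear
  edge (16,0)–(24,8): clear
  edge (24,8)–(14,7): clear
  midpoint (11/2,17) outside
  → clear
Obstacle 2 [(14,14) (23,17) (15,24)]:
  edge (14,14)–(23,17): clear
  edge (23,17)–(15,24): clear
  edge (15,24)–(14,14): clear
  midpoint (11/2,17) outside
  → clear
Obstacle 3 [(1,1) (10,4) (4,9)]:
  edge (1,1)–(10,4): clear
  edge (10,4)–(4,9): clear
  edge (4,9)–(1,1): clear
  midpoint (11/2,17) outside
  → clear
Obstacle 4 [(1,15) (11,13) (7,24)]:
  edge (1,15)–(11,13): clear
  edge (11,13)–(7,24): crosses AB
  edge (7,24)–(1,15): crosses AB
  → BLOCKED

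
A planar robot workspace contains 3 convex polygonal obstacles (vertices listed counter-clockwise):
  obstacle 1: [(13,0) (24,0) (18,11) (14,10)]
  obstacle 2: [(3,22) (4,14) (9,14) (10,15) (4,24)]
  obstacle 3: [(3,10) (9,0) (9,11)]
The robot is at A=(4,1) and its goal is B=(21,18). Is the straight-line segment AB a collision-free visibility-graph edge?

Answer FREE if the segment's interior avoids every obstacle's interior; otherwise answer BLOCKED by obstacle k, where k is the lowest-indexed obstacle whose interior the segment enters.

Obstacle 1 [(13,0) (24,0) (18,11) (14,10)]:
  edge (13,0)–(24,0): clear
  edge (24,0)–(18,11): clear
  edge (18,11)–(14,10): clear
  edge (14,10)–(13,0): clear
  midpoint (25/2,19/2) outside
  → clear
Obstacle 2 [(3,22) (4,14) (9,14) (10,15) (4,24)]:
  edge (3,22)–(4,14): clear
  edge (4,14)–(9,14): clear
  edge (9,14)–(10,15): clear
  edge (10,15)–(4,24): clear
  edge (4,24)–(3,22): clear
  midpoint (25/2,19/2) outside
  → clear
Obstacle 3 [(3,10) (9,0) (9,11)]:
  edge (3,10)–(9,0): crosses AB
  edge (9,0)–(9,11): crosses AB
  edge (9,11)–(3,10): clear
  → BLOCKED

BLOCKED by obstacle 3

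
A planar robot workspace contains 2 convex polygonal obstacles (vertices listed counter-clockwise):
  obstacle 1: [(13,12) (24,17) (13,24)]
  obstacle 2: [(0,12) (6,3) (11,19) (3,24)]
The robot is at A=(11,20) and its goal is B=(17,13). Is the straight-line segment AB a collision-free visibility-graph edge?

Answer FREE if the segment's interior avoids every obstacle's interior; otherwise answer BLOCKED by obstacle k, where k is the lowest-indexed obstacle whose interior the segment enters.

Obstacle 1 [(13,12) (24,17) (13,24)]:
  edge (13,12)–(24,17): crosses AB
  edge (24,17)–(13,24): clear
  edge (13,24)–(13,12): crosses AB
  → BLOCKED
Obstacle 2 [(0,12) (6,3) (11,19) (3,24)]:
  edge (0,12)–(6,3): clear
  edge (6,3)–(11,19): clear
  edge (11,19)–(3,24): clear
  edge (3,24)–(0,12): clear
  midpoint (14,33/2) outside
  → clear

BLOCKED by obstacle 1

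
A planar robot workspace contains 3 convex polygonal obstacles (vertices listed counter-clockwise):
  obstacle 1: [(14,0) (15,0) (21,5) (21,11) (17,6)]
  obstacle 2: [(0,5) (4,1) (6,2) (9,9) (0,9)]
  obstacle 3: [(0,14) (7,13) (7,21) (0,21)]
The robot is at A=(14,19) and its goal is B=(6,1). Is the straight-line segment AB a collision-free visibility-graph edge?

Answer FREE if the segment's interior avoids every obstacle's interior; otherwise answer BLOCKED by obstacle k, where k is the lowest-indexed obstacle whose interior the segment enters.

FREE

Obstacle 1 [(14,0) (15,0) (21,5) (21,11) (17,6)]:
  edge (14,0)–(15,0): clear
  edge (15,0)–(21,5): clear
  edge (21,5)–(21,11): clear
  edge (21,11)–(17,6): clear
  edge (17,6)–(14,0): clear
  midpoint (10,10) outside
  → clear
Obstacle 2 [(0,5) (4,1) (6,2) (9,9) (0,9)]:
  edge (0,5)–(4,1): clear
  edge (4,1)–(6,2): clear
  edge (6,2)–(9,9): clear
  edge (9,9)–(0,9): clear
  edge (0,9)–(0,5): clear
  midpoint (10,10) outside
  → clear
Obstacle 3 [(0,14) (7,13) (7,21) (0,21)]:
  edge (0,14)–(7,13): clear
  edge (7,13)–(7,21): clear
  edge (7,21)–(0,21): clear
  edge (0,21)–(0,14): clear
  midpoint (10,10) outside
  → clear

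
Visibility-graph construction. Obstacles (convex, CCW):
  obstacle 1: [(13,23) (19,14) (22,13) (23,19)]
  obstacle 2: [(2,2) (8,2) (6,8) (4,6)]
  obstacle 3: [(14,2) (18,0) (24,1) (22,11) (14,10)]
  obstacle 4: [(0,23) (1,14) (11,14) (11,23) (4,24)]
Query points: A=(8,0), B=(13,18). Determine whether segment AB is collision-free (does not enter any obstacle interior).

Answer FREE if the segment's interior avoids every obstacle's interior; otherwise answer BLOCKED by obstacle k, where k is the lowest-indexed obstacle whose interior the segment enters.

FREE

Obstacle 1 [(13,23) (19,14) (22,13) (23,19)]:
  edge (13,23)–(19,14): clear
  edge (19,14)–(22,13): clear
  edge (22,13)–(23,19): clear
  edge (23,19)–(13,23): clear
  midpoint (21/2,9) outside
  → clear
Obstacle 2 [(2,2) (8,2) (6,8) (4,6)]:
  edge (2,2)–(8,2): clear
  edge (8,2)–(6,8): clear
  edge (6,8)–(4,6): clear
  edge (4,6)–(2,2): clear
  midpoint (21/2,9) outside
  → clear
Obstacle 3 [(14,2) (18,0) (24,1) (22,11) (14,10)]:
  edge (14,2)–(18,0): clear
  edge (18,0)–(24,1): clear
  edge (24,1)–(22,11): clear
  edge (22,11)–(14,10): clear
  edge (14,10)–(14,2): clear
  midpoint (21/2,9) outside
  → clear
Obstacle 4 [(0,23) (1,14) (11,14) (11,23) (4,24)]:
  edge (0,23)–(1,14): clear
  edge (1,14)–(11,14): clear
  edge (11,14)–(11,23): clear
  edge (11,23)–(4,24): clear
  edge (4,24)–(0,23): clear
  midpoint (21/2,9) outside
  → clear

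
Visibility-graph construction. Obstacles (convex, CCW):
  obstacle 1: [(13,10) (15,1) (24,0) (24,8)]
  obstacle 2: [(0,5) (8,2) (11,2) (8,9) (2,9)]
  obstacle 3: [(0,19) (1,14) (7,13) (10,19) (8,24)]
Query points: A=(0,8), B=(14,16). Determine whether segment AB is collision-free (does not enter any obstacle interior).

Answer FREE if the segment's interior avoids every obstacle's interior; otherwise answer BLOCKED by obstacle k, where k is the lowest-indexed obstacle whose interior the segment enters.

FREE

Obstacle 1 [(13,10) (15,1) (24,0) (24,8)]:
  edge (13,10)–(15,1): clear
  edge (15,1)–(24,0): clear
  edge (24,0)–(24,8): clear
  edge (24,8)–(13,10): clear
  midpoint (7,12) outside
  → clear
Obstacle 2 [(0,5) (8,2) (11,2) (8,9) (2,9)]:
  edge (0,5)–(8,2): clear
  edge (8,2)–(11,2): clear
  edge (11,2)–(8,9): clear
  edge (8,9)–(2,9): clear
  edge (2,9)–(0,5): clear
  midpoint (7,12) outside
  → clear
Obstacle 3 [(0,19) (1,14) (7,13) (10,19) (8,24)]:
  edge (0,19)–(1,14): clear
  edge (1,14)–(7,13): clear
  edge (7,13)–(10,19): clear
  edge (10,19)–(8,24): clear
  edge (8,24)–(0,19): clear
  midpoint (7,12) outside
  → clear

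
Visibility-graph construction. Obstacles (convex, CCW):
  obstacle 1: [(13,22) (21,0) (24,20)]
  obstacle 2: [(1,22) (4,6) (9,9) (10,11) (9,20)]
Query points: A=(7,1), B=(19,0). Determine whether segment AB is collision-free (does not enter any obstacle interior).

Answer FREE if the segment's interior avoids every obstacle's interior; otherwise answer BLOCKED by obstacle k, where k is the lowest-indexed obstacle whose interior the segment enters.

Obstacle 1 [(13,22) (21,0) (24,20)]:
  edge (13,22)–(21,0): clear
  edge (21,0)–(24,20): clear
  edge (24,20)–(13,22): clear
  midpoint (13,1/2) outside
  → clear
Obstacle 2 [(1,22) (4,6) (9,9) (10,11) (9,20)]:
  edge (1,22)–(4,6): clear
  edge (4,6)–(9,9): clear
  edge (9,9)–(10,11): clear
  edge (10,11)–(9,20): clear
  edge (9,20)–(1,22): clear
  midpoint (13,1/2) outside
  → clear

FREE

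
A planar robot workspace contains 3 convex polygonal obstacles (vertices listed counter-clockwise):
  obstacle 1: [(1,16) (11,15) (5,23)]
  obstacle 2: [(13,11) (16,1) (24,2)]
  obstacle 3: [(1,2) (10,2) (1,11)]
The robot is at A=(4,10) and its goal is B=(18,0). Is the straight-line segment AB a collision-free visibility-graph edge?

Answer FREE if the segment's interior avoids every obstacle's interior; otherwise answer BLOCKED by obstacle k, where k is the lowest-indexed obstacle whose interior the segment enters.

BLOCKED by obstacle 2

Obstacle 1 [(1,16) (11,15) (5,23)]:
  edge (1,16)–(11,15): clear
  edge (11,15)–(5,23): clear
  edge (5,23)–(1,16): clear
  midpoint (11,5) outside
  → clear
Obstacle 2 [(13,11) (16,1) (24,2)]:
  edge (13,11)–(16,1): crosses AB
  edge (16,1)–(24,2): crosses AB
  edge (24,2)–(13,11): clear
  → BLOCKED
Obstacle 3 [(1,2) (10,2) (1,11)]:
  edge (1,2)–(10,2): clear
  edge (10,2)–(1,11): clear
  edge (1,11)–(1,2): clear
  midpoint (11,5) outside
  → clear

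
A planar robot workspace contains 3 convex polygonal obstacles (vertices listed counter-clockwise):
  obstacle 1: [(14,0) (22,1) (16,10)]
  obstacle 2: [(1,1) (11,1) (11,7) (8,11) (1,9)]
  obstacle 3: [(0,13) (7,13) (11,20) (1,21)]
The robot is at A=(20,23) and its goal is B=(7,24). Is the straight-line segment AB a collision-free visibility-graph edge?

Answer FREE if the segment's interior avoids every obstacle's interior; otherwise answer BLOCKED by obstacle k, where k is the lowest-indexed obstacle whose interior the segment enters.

FREE

Obstacle 1 [(14,0) (22,1) (16,10)]:
  edge (14,0)–(22,1): clear
  edge (22,1)–(16,10): clear
  edge (16,10)–(14,0): clear
  midpoint (27/2,47/2) outside
  → clear
Obstacle 2 [(1,1) (11,1) (11,7) (8,11) (1,9)]:
  edge (1,1)–(11,1): clear
  edge (11,1)–(11,7): clear
  edge (11,7)–(8,11): clear
  edge (8,11)–(1,9): clear
  edge (1,9)–(1,1): clear
  midpoint (27/2,47/2) outside
  → clear
Obstacle 3 [(0,13) (7,13) (11,20) (1,21)]:
  edge (0,13)–(7,13): clear
  edge (7,13)–(11,20): clear
  edge (11,20)–(1,21): clear
  edge (1,21)–(0,13): clear
  midpoint (27/2,47/2) outside
  → clear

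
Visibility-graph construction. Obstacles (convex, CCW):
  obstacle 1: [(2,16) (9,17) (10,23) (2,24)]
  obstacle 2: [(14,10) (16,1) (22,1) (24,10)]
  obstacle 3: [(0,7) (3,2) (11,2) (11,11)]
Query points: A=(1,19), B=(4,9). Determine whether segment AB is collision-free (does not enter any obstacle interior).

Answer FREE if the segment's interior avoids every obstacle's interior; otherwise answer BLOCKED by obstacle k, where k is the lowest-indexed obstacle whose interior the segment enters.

FREE

Obstacle 1 [(2,16) (9,17) (10,23) (2,24)]:
  edge (2,16)–(9,17): clear
  edge (9,17)–(10,23): clear
  edge (10,23)–(2,24): clear
  edge (2,24)–(2,16): clear
  midpoint (5/2,14) outside
  → clear
Obstacle 2 [(14,10) (16,1) (22,1) (24,10)]:
  edge (14,10)–(16,1): clear
  edge (16,1)–(22,1): clear
  edge (22,1)–(24,10): clear
  edge (24,10)–(14,10): clear
  midpoint (5/2,14) outside
  → clear
Obstacle 3 [(0,7) (3,2) (11,2) (11,11)]:
  edge (0,7)–(3,2): clear
  edge (3,2)–(11,2): clear
  edge (11,2)–(11,11): clear
  edge (11,11)–(0,7): clear
  midpoint (5/2,14) outside
  → clear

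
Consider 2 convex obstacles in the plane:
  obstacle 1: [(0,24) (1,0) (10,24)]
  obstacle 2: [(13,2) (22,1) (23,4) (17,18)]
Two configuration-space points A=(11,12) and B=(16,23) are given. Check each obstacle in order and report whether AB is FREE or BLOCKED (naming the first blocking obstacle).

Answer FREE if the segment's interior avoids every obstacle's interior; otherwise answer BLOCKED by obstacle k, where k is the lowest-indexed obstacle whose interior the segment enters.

FREE

Obstacle 1 [(0,24) (1,0) (10,24)]:
  edge (0,24)–(1,0): clear
  edge (1,0)–(10,24): clear
  edge (10,24)–(0,24): clear
  midpoint (27/2,35/2) outside
  → clear
Obstacle 2 [(13,2) (22,1) (23,4) (17,18)]:
  edge (13,2)–(22,1): clear
  edge (22,1)–(23,4): clear
  edge (23,4)–(17,18): clear
  edge (17,18)–(13,2): clear
  midpoint (27/2,35/2) outside
  → clear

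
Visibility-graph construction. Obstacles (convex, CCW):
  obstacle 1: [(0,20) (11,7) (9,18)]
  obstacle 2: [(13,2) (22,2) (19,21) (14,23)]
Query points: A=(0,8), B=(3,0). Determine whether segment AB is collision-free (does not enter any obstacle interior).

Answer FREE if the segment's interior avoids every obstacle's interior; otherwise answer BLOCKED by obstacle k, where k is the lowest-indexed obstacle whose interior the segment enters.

Obstacle 1 [(0,20) (11,7) (9,18)]:
  edge (0,20)–(11,7): clear
  edge (11,7)–(9,18): clear
  edge (9,18)–(0,20): clear
  midpoint (3/2,4) outside
  → clear
Obstacle 2 [(13,2) (22,2) (19,21) (14,23)]:
  edge (13,2)–(22,2): clear
  edge (22,2)–(19,21): clear
  edge (19,21)–(14,23): clear
  edge (14,23)–(13,2): clear
  midpoint (3/2,4) outside
  → clear

FREE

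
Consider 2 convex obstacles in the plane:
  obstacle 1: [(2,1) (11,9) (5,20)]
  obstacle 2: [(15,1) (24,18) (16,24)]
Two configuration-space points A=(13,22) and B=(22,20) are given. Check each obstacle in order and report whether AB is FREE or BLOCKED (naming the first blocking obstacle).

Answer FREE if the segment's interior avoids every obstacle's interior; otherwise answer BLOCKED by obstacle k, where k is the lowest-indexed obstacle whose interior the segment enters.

Obstacle 1 [(2,1) (11,9) (5,20)]:
  edge (2,1)–(11,9): clear
  edge (11,9)–(5,20): clear
  edge (5,20)–(2,1): clear
  midpoint (35/2,21) outside
  → clear
Obstacle 2 [(15,1) (24,18) (16,24)]:
  edge (15,1)–(24,18): clear
  edge (24,18)–(16,24): crosses AB
  edge (16,24)–(15,1): crosses AB
  → BLOCKED

BLOCKED by obstacle 2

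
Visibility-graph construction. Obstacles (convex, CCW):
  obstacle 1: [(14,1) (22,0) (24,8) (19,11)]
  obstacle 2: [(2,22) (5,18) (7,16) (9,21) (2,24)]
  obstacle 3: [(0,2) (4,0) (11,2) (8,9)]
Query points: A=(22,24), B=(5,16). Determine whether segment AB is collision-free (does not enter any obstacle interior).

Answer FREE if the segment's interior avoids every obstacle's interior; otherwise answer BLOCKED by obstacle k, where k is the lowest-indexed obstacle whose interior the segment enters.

Obstacle 1 [(14,1) (22,0) (24,8) (19,11)]:
  edge (14,1)–(22,0): clear
  edge (22,0)–(24,8): clear
  edge (24,8)–(19,11): clear
  edge (19,11)–(14,1): clear
  midpoint (27/2,20) outside
  → clear
Obstacle 2 [(2,22) (5,18) (7,16) (9,21) (2,24)]:
  edge (2,22)–(5,18): clear
  edge (5,18)–(7,16): crosses AB
  edge (7,16)–(9,21): crosses AB
  edge (9,21)–(2,24): clear
  edge (2,24)–(2,22): clear
  → BLOCKED
Obstacle 3 [(0,2) (4,0) (11,2) (8,9)]:
  edge (0,2)–(4,0): clear
  edge (4,0)–(11,2): clear
  edge (11,2)–(8,9): clear
  edge (8,9)–(0,2): clear
  midpoint (27/2,20) outside
  → clear

BLOCKED by obstacle 2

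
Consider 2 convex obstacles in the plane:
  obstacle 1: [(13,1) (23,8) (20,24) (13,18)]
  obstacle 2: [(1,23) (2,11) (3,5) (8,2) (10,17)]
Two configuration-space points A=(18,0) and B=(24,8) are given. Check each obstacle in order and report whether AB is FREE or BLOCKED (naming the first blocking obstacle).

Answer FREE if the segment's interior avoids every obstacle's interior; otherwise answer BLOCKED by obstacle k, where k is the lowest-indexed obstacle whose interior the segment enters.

FREE

Obstacle 1 [(13,1) (23,8) (20,24) (13,18)]:
  edge (13,1)–(23,8): clear
  edge (23,8)–(20,24): clear
  edge (20,24)–(13,18): clear
  edge (13,18)–(13,1): clear
  midpoint (21,4) outside
  → clear
Obstacle 2 [(1,23) (2,11) (3,5) (8,2) (10,17)]:
  edge (1,23)–(2,11): clear
  edge (2,11)–(3,5): clear
  edge (3,5)–(8,2): clear
  edge (8,2)–(10,17): clear
  edge (10,17)–(1,23): clear
  midpoint (21,4) outside
  → clear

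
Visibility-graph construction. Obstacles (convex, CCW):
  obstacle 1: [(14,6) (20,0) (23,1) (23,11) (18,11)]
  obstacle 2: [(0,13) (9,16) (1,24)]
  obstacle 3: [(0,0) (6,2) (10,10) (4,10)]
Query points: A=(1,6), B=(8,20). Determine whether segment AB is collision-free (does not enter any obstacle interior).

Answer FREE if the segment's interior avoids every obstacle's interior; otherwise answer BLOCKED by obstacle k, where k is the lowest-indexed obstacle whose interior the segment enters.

BLOCKED by obstacle 2

Obstacle 1 [(14,6) (20,0) (23,1) (23,11) (18,11)]:
  edge (14,6)–(20,0): clear
  edge (20,0)–(23,1): clear
  edge (23,1)–(23,11): clear
  edge (23,11)–(18,11): clear
  edge (18,11)–(14,6): clear
  midpoint (9/2,13) outside
  → clear
Obstacle 2 [(0,13) (9,16) (1,24)]:
  edge (0,13)–(9,16): crosses AB
  edge (9,16)–(1,24): crosses AB
  edge (1,24)–(0,13): clear
  → BLOCKED
Obstacle 3 [(0,0) (6,2) (10,10) (4,10)]:
  edge (0,0)–(6,2): clear
  edge (6,2)–(10,10): clear
  edge (10,10)–(4,10): clear
  edge (4,10)–(0,0): clear
  midpoint (9/2,13) outside
  → clear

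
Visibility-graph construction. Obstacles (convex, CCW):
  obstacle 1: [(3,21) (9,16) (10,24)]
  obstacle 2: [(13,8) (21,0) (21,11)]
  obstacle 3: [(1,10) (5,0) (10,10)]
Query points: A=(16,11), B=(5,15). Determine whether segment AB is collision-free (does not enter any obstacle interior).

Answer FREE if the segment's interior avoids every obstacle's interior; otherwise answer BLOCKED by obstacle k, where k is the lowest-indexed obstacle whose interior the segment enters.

Obstacle 1 [(3,21) (9,16) (10,24)]:
  edge (3,21)–(9,16): clear
  edge (9,16)–(10,24): clear
  edge (10,24)–(3,21): clear
  midpoint (21/2,13) outside
  → clear
Obstacle 2 [(13,8) (21,0) (21,11)]:
  edge (13,8)–(21,0): clear
  edge (21,0)–(21,11): clear
  edge (21,11)–(13,8): clear
  midpoint (21/2,13) outside
  → clear
Obstacle 3 [(1,10) (5,0) (10,10)]:
  edge (1,10)–(5,0): clear
  edge (5,0)–(10,10): clear
  edge (10,10)–(1,10): clear
  midpoint (21/2,13) outside
  → clear

FREE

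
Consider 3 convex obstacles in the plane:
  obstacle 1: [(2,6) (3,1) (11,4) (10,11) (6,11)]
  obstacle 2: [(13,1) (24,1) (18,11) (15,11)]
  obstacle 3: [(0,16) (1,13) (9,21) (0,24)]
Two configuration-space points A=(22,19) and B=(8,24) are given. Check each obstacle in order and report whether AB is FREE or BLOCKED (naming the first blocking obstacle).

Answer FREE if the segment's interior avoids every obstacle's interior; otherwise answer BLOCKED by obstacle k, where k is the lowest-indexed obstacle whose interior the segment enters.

FREE

Obstacle 1 [(2,6) (3,1) (11,4) (10,11) (6,11)]:
  edge (2,6)–(3,1): clear
  edge (3,1)–(11,4): clear
  edge (11,4)–(10,11): clear
  edge (10,11)–(6,11): clear
  edge (6,11)–(2,6): clear
  midpoint (15,43/2) outside
  → clear
Obstacle 2 [(13,1) (24,1) (18,11) (15,11)]:
  edge (13,1)–(24,1): clear
  edge (24,1)–(18,11): clear
  edge (18,11)–(15,11): clear
  edge (15,11)–(13,1): clear
  midpoint (15,43/2) outside
  → clear
Obstacle 3 [(0,16) (1,13) (9,21) (0,24)]:
  edge (0,16)–(1,13): clear
  edge (1,13)–(9,21): clear
  edge (9,21)–(0,24): clear
  edge (0,24)–(0,16): clear
  midpoint (15,43/2) outside
  → clear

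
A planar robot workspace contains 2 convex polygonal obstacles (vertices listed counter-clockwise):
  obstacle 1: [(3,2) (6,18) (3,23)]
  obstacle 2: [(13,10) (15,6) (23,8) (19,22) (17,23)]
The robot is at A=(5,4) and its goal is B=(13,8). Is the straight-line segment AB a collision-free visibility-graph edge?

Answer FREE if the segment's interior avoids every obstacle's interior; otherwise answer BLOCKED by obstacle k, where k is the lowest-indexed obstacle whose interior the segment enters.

FREE

Obstacle 1 [(3,2) (6,18) (3,23)]:
  edge (3,2)–(6,18): clear
  edge (6,18)–(3,23): clear
  edge (3,23)–(3,2): clear
  midpoint (9,6) outside
  → clear
Obstacle 2 [(13,10) (15,6) (23,8) (19,22) (17,23)]:
  edge (13,10)–(15,6): clear
  edge (15,6)–(23,8): clear
  edge (23,8)–(19,22): clear
  edge (19,22)–(17,23): clear
  edge (17,23)–(13,10): clear
  midpoint (9,6) outside
  → clear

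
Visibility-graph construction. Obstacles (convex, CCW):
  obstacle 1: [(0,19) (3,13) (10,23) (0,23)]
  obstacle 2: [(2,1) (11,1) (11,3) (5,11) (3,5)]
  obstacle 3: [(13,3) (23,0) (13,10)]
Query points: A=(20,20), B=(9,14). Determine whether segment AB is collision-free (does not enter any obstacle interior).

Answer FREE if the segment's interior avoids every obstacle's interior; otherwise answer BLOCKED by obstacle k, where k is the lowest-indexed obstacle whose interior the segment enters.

FREE

Obstacle 1 [(0,19) (3,13) (10,23) (0,23)]:
  edge (0,19)–(3,13): clear
  edge (3,13)–(10,23): clear
  edge (10,23)–(0,23): clear
  edge (0,23)–(0,19): clear
  midpoint (29/2,17) outside
  → clear
Obstacle 2 [(2,1) (11,1) (11,3) (5,11) (3,5)]:
  edge (2,1)–(11,1): clear
  edge (11,1)–(11,3): clear
  edge (11,3)–(5,11): clear
  edge (5,11)–(3,5): clear
  edge (3,5)–(2,1): clear
  midpoint (29/2,17) outside
  → clear
Obstacle 3 [(13,3) (23,0) (13,10)]:
  edge (13,3)–(23,0): clear
  edge (23,0)–(13,10): clear
  edge (13,10)–(13,3): clear
  midpoint (29/2,17) outside
  → clear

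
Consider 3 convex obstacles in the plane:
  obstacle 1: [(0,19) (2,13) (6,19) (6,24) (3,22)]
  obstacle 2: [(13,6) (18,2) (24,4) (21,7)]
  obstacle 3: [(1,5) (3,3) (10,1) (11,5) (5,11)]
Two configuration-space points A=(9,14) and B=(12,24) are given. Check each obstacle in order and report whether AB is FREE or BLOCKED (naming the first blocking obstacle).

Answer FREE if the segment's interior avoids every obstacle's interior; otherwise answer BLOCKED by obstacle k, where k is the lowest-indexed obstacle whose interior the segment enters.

Obstacle 1 [(0,19) (2,13) (6,19) (6,24) (3,22)]:
  edge (0,19)–(2,13): clear
  edge (2,13)–(6,19): clear
  edge (6,19)–(6,24): clear
  edge (6,24)–(3,22): clear
  edge (3,22)–(0,19): clear
  midpoint (21/2,19) outside
  → clear
Obstacle 2 [(13,6) (18,2) (24,4) (21,7)]:
  edge (13,6)–(18,2): clear
  edge (18,2)–(24,4): clear
  edge (24,4)–(21,7): clear
  edge (21,7)–(13,6): clear
  midpoint (21/2,19) outside
  → clear
Obstacle 3 [(1,5) (3,3) (10,1) (11,5) (5,11)]:
  edge (1,5)–(3,3): clear
  edge (3,3)–(10,1): clear
  edge (10,1)–(11,5): clear
  edge (11,5)–(5,11): clear
  edge (5,11)–(1,5): clear
  midpoint (21/2,19) outside
  → clear

FREE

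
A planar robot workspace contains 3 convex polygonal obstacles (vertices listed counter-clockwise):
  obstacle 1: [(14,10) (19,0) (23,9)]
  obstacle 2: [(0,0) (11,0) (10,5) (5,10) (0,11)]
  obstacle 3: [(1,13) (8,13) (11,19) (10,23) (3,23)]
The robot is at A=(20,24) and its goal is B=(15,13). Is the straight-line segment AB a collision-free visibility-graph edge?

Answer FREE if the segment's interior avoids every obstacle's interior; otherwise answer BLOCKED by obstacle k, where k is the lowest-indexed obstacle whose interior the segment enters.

FREE

Obstacle 1 [(14,10) (19,0) (23,9)]:
  edge (14,10)–(19,0): clear
  edge (19,0)–(23,9): clear
  edge (23,9)–(14,10): clear
  midpoint (35/2,37/2) outside
  → clear
Obstacle 2 [(0,0) (11,0) (10,5) (5,10) (0,11)]:
  edge (0,0)–(11,0): clear
  edge (11,0)–(10,5): clear
  edge (10,5)–(5,10): clear
  edge (5,10)–(0,11): clear
  edge (0,11)–(0,0): clear
  midpoint (35/2,37/2) outside
  → clear
Obstacle 3 [(1,13) (8,13) (11,19) (10,23) (3,23)]:
  edge (1,13)–(8,13): clear
  edge (8,13)–(11,19): clear
  edge (11,19)–(10,23): clear
  edge (10,23)–(3,23): clear
  edge (3,23)–(1,13): clear
  midpoint (35/2,37/2) outside
  → clear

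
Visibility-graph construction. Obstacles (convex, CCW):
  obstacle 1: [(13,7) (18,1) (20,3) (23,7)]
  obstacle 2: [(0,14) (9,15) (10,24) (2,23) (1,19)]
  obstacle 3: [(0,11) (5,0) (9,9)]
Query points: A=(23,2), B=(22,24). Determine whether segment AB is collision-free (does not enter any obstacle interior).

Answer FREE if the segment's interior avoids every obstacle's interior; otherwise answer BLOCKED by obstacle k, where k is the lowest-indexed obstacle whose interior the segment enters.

BLOCKED by obstacle 1

Obstacle 1 [(13,7) (18,1) (20,3) (23,7)]:
  edge (13,7)–(18,1): clear
  edge (18,1)–(20,3): clear
  edge (20,3)–(23,7): crosses AB
  edge (23,7)–(13,7): crosses AB
  → BLOCKED
Obstacle 2 [(0,14) (9,15) (10,24) (2,23) (1,19)]:
  edge (0,14)–(9,15): clear
  edge (9,15)–(10,24): clear
  edge (10,24)–(2,23): clear
  edge (2,23)–(1,19): clear
  edge (1,19)–(0,14): clear
  midpoint (45/2,13) outside
  → clear
Obstacle 3 [(0,11) (5,0) (9,9)]:
  edge (0,11)–(5,0): clear
  edge (5,0)–(9,9): clear
  edge (9,9)–(0,11): clear
  midpoint (45/2,13) outside
  → clear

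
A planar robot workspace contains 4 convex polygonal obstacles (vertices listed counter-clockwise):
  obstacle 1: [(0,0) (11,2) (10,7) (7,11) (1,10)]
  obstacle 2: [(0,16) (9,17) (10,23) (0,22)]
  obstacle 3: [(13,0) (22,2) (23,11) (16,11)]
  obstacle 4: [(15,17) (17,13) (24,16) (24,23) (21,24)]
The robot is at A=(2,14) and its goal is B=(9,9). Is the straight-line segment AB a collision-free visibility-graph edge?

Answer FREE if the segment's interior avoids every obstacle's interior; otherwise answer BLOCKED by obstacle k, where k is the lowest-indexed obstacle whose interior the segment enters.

BLOCKED by obstacle 1

Obstacle 1 [(0,0) (11,2) (10,7) (7,11) (1,10)]:
  edge (0,0)–(11,2): clear
  edge (11,2)–(10,7): clear
  edge (10,7)–(7,11): crosses AB
  edge (7,11)–(1,10): crosses AB
  edge (1,10)–(0,0): clear
  → BLOCKED
Obstacle 2 [(0,16) (9,17) (10,23) (0,22)]:
  edge (0,16)–(9,17): clear
  edge (9,17)–(10,23): clear
  edge (10,23)–(0,22): clear
  edge (0,22)–(0,16): clear
  midpoint (11/2,23/2) outside
  → clear
Obstacle 3 [(13,0) (22,2) (23,11) (16,11)]:
  edge (13,0)–(22,2): clear
  edge (22,2)–(23,11): clear
  edge (23,11)–(16,11): clear
  edge (16,11)–(13,0): clear
  midpoint (11/2,23/2) outside
  → clear
Obstacle 4 [(15,17) (17,13) (24,16) (24,23) (21,24)]:
  edge (15,17)–(17,13): clear
  edge (17,13)–(24,16): clear
  edge (24,16)–(24,23): clear
  edge (24,23)–(21,24): clear
  edge (21,24)–(15,17): clear
  midpoint (11/2,23/2) outside
  → clear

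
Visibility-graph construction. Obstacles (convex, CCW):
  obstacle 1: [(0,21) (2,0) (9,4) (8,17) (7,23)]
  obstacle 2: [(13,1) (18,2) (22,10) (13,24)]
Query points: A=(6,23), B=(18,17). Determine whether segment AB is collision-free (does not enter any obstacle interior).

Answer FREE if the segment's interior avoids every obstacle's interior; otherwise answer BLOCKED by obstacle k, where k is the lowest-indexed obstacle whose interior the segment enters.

Obstacle 1 [(0,21) (2,0) (9,4) (8,17) (7,23)]:
  edge (0,21)–(2,0): clear
  edge (2,0)–(9,4): clear
  edge (9,4)–(8,17): clear
  edge (8,17)–(7,23): crosses AB
  edge (7,23)–(0,21): crosses AB
  → BLOCKED
Obstacle 2 [(13,1) (18,2) (22,10) (13,24)]:
  edge (13,1)–(18,2): clear
  edge (18,2)–(22,10): clear
  edge (22,10)–(13,24): crosses AB
  edge (13,24)–(13,1): crosses AB
  → BLOCKED

BLOCKED by obstacle 1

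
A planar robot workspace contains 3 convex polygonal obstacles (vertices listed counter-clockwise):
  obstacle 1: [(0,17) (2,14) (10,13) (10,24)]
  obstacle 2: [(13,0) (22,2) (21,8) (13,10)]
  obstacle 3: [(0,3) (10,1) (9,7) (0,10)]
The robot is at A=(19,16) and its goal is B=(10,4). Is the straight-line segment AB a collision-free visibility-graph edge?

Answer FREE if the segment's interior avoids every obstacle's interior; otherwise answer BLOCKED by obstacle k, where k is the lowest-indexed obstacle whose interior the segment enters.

BLOCKED by obstacle 2

Obstacle 1 [(0,17) (2,14) (10,13) (10,24)]:
  edge (0,17)–(2,14): clear
  edge (2,14)–(10,13): clear
  edge (10,13)–(10,24): clear
  edge (10,24)–(0,17): clear
  midpoint (29/2,10) outside
  → clear
Obstacle 2 [(13,0) (22,2) (21,8) (13,10)]:
  edge (13,0)–(22,2): clear
  edge (22,2)–(21,8): clear
  edge (21,8)–(13,10): crosses AB
  edge (13,10)–(13,0): crosses AB
  → BLOCKED
Obstacle 3 [(0,3) (10,1) (9,7) (0,10)]:
  edge (0,3)–(10,1): clear
  edge (10,1)–(9,7): clear
  edge (9,7)–(0,10): clear
  edge (0,10)–(0,3): clear
  midpoint (29/2,10) outside
  → clear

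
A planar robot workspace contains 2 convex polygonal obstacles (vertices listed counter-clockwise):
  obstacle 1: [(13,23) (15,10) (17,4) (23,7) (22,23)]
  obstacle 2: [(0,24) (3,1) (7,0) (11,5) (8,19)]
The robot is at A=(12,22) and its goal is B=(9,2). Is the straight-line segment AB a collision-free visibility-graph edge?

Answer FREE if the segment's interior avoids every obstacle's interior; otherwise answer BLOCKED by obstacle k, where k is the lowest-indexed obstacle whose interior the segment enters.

Obstacle 1 [(13,23) (15,10) (17,4) (23,7) (22,23)]:
  edge (13,23)–(15,10): clear
  edge (15,10)–(17,4): clear
  edge (17,4)–(23,7): clear
  edge (23,7)–(22,23): clear
  edge (22,23)–(13,23): clear
  midpoint (21/2,12) outside
  → clear
Obstacle 2 [(0,24) (3,1) (7,0) (11,5) (8,19)]:
  edge (0,24)–(3,1): clear
  edge (3,1)–(7,0): clear
  edge (7,0)–(11,5): crosses AB
  edge (11,5)–(8,19): crosses AB
  edge (8,19)–(0,24): clear
  → BLOCKED

BLOCKED by obstacle 2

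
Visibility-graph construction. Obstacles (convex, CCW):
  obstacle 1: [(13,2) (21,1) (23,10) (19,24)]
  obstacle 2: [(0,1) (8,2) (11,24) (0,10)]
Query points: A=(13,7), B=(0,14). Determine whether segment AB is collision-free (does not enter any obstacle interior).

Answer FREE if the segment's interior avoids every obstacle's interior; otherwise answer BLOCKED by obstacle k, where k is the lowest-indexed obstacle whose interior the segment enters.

Obstacle 1 [(13,2) (21,1) (23,10) (19,24)]:
  edge (13,2)–(21,1): clear
  edge (21,1)–(23,10): clear
  edge (23,10)–(19,24): clear
  edge (19,24)–(13,2): clear
  midpoint (13/2,21/2) outside
  → clear
Obstacle 2 [(0,1) (8,2) (11,24) (0,10)]:
  edge (0,1)–(8,2): clear
  edge (8,2)–(11,24): crosses AB
  edge (11,24)–(0,10): crosses AB
  edge (0,10)–(0,1): clear
  → BLOCKED

BLOCKED by obstacle 2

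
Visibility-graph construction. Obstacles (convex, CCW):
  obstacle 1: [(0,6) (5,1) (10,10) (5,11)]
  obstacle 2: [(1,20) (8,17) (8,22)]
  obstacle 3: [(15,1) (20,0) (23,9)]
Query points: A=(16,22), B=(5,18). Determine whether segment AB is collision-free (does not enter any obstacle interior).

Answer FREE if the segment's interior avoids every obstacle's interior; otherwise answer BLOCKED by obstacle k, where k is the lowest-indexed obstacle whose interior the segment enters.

Obstacle 1 [(0,6) (5,1) (10,10) (5,11)]:
  edge (0,6)–(5,1): clear
  edge (5,1)–(10,10): clear
  edge (10,10)–(5,11): clear
  edge (5,11)–(0,6): clear
  midpoint (21/2,20) outside
  → clear
Obstacle 2 [(1,20) (8,17) (8,22)]:
  edge (1,20)–(8,17): crosses AB
  edge (8,17)–(8,22): crosses AB
  edge (8,22)–(1,20): clear
  → BLOCKED
Obstacle 3 [(15,1) (20,0) (23,9)]:
  edge (15,1)–(20,0): clear
  edge (20,0)–(23,9): clear
  edge (23,9)–(15,1): clear
  midpoint (21/2,20) outside
  → clear

BLOCKED by obstacle 2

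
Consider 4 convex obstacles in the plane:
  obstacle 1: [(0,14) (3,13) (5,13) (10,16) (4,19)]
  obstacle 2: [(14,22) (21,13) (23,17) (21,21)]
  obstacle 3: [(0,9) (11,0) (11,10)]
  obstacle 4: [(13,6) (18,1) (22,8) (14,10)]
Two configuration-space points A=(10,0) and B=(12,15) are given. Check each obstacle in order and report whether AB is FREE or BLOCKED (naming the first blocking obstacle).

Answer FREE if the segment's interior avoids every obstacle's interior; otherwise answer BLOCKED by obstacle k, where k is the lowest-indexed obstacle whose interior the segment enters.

BLOCKED by obstacle 3

Obstacle 1 [(0,14) (3,13) (5,13) (10,16) (4,19)]:
  edge (0,14)–(3,13): clear
  edge (3,13)–(5,13): clear
  edge (5,13)–(10,16): clear
  edge (10,16)–(4,19): clear
  edge (4,19)–(0,14): clear
  midpoint (11,15/2) outside
  → clear
Obstacle 2 [(14,22) (21,13) (23,17) (21,21)]:
  edge (14,22)–(21,13): clear
  edge (21,13)–(23,17): clear
  edge (23,17)–(21,21): clear
  edge (21,21)–(14,22): clear
  midpoint (11,15/2) outside
  → clear
Obstacle 3 [(0,9) (11,0) (11,10)]:
  edge (0,9)–(11,0): crosses AB
  edge (11,0)–(11,10): crosses AB
  edge (11,10)–(0,9): clear
  → BLOCKED
Obstacle 4 [(13,6) (18,1) (22,8) (14,10)]:
  edge (13,6)–(18,1): clear
  edge (18,1)–(22,8): clear
  edge (22,8)–(14,10): clear
  edge (14,10)–(13,6): clear
  midpoint (11,15/2) outside
  → clear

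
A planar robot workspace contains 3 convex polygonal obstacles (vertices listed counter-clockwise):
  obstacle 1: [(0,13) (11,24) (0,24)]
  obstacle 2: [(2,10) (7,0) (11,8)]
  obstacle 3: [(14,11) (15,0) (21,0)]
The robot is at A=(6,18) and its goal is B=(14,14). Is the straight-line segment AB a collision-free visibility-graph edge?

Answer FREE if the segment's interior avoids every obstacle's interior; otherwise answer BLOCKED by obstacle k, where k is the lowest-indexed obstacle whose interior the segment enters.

FREE

Obstacle 1 [(0,13) (11,24) (0,24)]:
  edge (0,13)–(11,24): clear
  edge (11,24)–(0,24): clear
  edge (0,24)–(0,13): clear
  midpoint (10,16) outside
  → clear
Obstacle 2 [(2,10) (7,0) (11,8)]:
  edge (2,10)–(7,0): clear
  edge (7,0)–(11,8): clear
  edge (11,8)–(2,10): clear
  midpoint (10,16) outside
  → clear
Obstacle 3 [(14,11) (15,0) (21,0)]:
  edge (14,11)–(15,0): clear
  edge (15,0)–(21,0): clear
  edge (21,0)–(14,11): clear
  midpoint (10,16) outside
  → clear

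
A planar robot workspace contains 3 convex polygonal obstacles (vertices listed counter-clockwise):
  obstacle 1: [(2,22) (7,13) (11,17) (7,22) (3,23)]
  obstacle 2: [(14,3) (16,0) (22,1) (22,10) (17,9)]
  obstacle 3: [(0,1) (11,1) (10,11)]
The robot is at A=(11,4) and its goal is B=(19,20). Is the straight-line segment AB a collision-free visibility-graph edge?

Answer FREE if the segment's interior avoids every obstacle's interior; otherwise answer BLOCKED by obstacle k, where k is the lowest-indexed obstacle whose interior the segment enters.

Obstacle 1 [(2,22) (7,13) (11,17) (7,22) (3,23)]:
  edge (2,22)–(7,13): clear
  edge (7,13)–(11,17): clear
  edge (11,17)–(7,22): clear
  edge (7,22)–(3,23): clear
  edge (3,23)–(2,22): clear
  midpoint (15,12) outside
  → clear
Obstacle 2 [(14,3) (16,0) (22,1) (22,10) (17,9)]:
  edge (14,3)–(16,0): clear
  edge (16,0)–(22,1): clear
  edge (22,1)–(22,10): clear
  edge (22,10)–(17,9): clear
  edge (17,9)–(14,3): clear
  midpoint (15,12) outside
  → clear
Obstacle 3 [(0,1) (11,1) (10,11)]:
  edge (0,1)–(11,1): clear
  edge (11,1)–(10,11): clear
  edge (10,11)–(0,1): clear
  midpoint (15,12) outside
  → clear

FREE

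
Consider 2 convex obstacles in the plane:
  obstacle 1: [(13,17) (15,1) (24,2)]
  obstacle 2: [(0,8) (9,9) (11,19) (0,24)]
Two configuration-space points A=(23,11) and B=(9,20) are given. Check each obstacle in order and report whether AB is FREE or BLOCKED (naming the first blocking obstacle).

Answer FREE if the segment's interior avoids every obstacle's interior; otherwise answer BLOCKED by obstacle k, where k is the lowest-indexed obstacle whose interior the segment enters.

Obstacle 1 [(13,17) (15,1) (24,2)]:
  edge (13,17)–(15,1): clear
  edge (15,1)–(24,2): clear
  edge (24,2)–(13,17): clear
  midpoint (16,31/2) outside
  → clear
Obstacle 2 [(0,8) (9,9) (11,19) (0,24)]:
  edge (0,8)–(9,9): clear
  edge (9,9)–(11,19): crosses AB
  edge (11,19)–(0,24): crosses AB
  edge (0,24)–(0,8): clear
  → BLOCKED

BLOCKED by obstacle 2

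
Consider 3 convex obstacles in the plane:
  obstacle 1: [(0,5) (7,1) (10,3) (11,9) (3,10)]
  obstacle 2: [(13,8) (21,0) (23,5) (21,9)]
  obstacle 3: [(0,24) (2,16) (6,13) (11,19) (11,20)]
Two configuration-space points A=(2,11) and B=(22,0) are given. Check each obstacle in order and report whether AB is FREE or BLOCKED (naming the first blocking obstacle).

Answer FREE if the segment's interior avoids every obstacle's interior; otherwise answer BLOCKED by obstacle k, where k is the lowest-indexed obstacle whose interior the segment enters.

BLOCKED by obstacle 1

Obstacle 1 [(0,5) (7,1) (10,3) (11,9) (3,10)]:
  edge (0,5)–(7,1): clear
  edge (7,1)–(10,3): clear
  edge (10,3)–(11,9): crosses AB
  edge (11,9)–(3,10): crosses AB
  edge (3,10)–(0,5): clear
  → BLOCKED
Obstacle 2 [(13,8) (21,0) (23,5) (21,9)]:
  edge (13,8)–(21,0): crosses AB
  edge (21,0)–(23,5): crosses AB
  edge (23,5)–(21,9): clear
  edge (21,9)–(13,8): clear
  → BLOCKED
Obstacle 3 [(0,24) (2,16) (6,13) (11,19) (11,20)]:
  edge (0,24)–(2,16): clear
  edge (2,16)–(6,13): clear
  edge (6,13)–(11,19): clear
  edge (11,19)–(11,20): clear
  edge (11,20)–(0,24): clear
  midpoint (12,11/2) outside
  → clear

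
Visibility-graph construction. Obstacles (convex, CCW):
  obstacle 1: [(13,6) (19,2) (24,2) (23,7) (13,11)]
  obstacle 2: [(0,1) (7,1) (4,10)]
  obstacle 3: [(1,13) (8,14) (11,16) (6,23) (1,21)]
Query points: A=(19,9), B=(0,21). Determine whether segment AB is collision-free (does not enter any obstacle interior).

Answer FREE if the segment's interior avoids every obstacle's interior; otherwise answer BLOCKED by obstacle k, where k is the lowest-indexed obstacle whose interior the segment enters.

Obstacle 1 [(13,6) (19,2) (24,2) (23,7) (13,11)]:
  edge (13,6)–(19,2): clear
  edge (19,2)–(24,2): clear
  edge (24,2)–(23,7): clear
  edge (23,7)–(13,11): clear
  edge (13,11)–(13,6): clear
  midpoint (19/2,15) outside
  → clear
Obstacle 2 [(0,1) (7,1) (4,10)]:
  edge (0,1)–(7,1): clear
  edge (7,1)–(4,10): clear
  edge (4,10)–(0,1): clear
  midpoint (19/2,15) outside
  → clear
Obstacle 3 [(1,13) (8,14) (11,16) (6,23) (1,21)]:
  edge (1,13)–(8,14): clear
  edge (8,14)–(11,16): crosses AB
  edge (11,16)–(6,23): clear
  edge (6,23)–(1,21): clear
  edge (1,21)–(1,13): crosses AB
  → BLOCKED

BLOCKED by obstacle 3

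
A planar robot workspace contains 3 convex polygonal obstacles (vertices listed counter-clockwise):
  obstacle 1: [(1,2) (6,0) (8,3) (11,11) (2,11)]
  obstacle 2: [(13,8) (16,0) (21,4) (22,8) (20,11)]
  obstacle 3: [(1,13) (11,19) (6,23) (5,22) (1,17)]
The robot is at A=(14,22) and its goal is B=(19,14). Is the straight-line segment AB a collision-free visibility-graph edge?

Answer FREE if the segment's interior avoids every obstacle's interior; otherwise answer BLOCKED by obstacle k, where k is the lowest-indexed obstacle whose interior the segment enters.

FREE

Obstacle 1 [(1,2) (6,0) (8,3) (11,11) (2,11)]:
  edge (1,2)–(6,0): clear
  edge (6,0)–(8,3): clear
  edge (8,3)–(11,11): clear
  edge (11,11)–(2,11): clear
  edge (2,11)–(1,2): clear
  midpoint (33/2,18) outside
  → clear
Obstacle 2 [(13,8) (16,0) (21,4) (22,8) (20,11)]:
  edge (13,8)–(16,0): clear
  edge (16,0)–(21,4): clear
  edge (21,4)–(22,8): clear
  edge (22,8)–(20,11): clear
  edge (20,11)–(13,8): clear
  midpoint (33/2,18) outside
  → clear
Obstacle 3 [(1,13) (11,19) (6,23) (5,22) (1,17)]:
  edge (1,13)–(11,19): clear
  edge (11,19)–(6,23): clear
  edge (6,23)–(5,22): clear
  edge (5,22)–(1,17): clear
  edge (1,17)–(1,13): clear
  midpoint (33/2,18) outside
  → clear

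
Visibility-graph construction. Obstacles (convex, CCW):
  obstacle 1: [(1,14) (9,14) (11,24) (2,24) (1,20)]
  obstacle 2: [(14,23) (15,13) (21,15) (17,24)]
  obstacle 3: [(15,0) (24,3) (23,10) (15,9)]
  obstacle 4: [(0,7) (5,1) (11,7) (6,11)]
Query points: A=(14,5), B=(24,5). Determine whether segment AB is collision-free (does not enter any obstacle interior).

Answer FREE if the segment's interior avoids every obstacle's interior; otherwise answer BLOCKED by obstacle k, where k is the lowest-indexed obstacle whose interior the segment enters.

Obstacle 1 [(1,14) (9,14) (11,24) (2,24) (1,20)]:
  edge (1,14)–(9,14): clear
  edge (9,14)–(11,24): clear
  edge (11,24)–(2,24): clear
  edge (2,24)–(1,20): clear
  edge (1,20)–(1,14): clear
  midpoint (19,5) outside
  → clear
Obstacle 2 [(14,23) (15,13) (21,15) (17,24)]:
  edge (14,23)–(15,13): clear
  edge (15,13)–(21,15): clear
  edge (21,15)–(17,24): clear
  edge (17,24)–(14,23): clear
  midpoint (19,5) outside
  → clear
Obstacle 3 [(15,0) (24,3) (23,10) (15,9)]:
  edge (15,0)–(24,3): clear
  edge (24,3)–(23,10): crosses AB
  edge (23,10)–(15,9): clear
  edge (15,9)–(15,0): crosses AB
  → BLOCKED
Obstacle 4 [(0,7) (5,1) (11,7) (6,11)]:
  edge (0,7)–(5,1): clear
  edge (5,1)–(11,7): clear
  edge (11,7)–(6,11): clear
  edge (6,11)–(0,7): clear
  midpoint (19,5) outside
  → clear

BLOCKED by obstacle 3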